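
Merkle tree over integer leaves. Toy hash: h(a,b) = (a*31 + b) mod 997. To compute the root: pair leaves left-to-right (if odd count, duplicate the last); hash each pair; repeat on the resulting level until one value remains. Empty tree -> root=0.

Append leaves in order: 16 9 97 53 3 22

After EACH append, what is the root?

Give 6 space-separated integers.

After append 16 (leaves=[16]):
  L0: [16]
  root=16
After append 9 (leaves=[16, 9]):
  L0: [16, 9]
  L1: h(16,9)=(16*31+9)%997=505 -> [505]
  root=505
After append 97 (leaves=[16, 9, 97]):
  L0: [16, 9, 97]
  L1: h(16,9)=(16*31+9)%997=505 h(97,97)=(97*31+97)%997=113 -> [505, 113]
  L2: h(505,113)=(505*31+113)%997=813 -> [813]
  root=813
After append 53 (leaves=[16, 9, 97, 53]):
  L0: [16, 9, 97, 53]
  L1: h(16,9)=(16*31+9)%997=505 h(97,53)=(97*31+53)%997=69 -> [505, 69]
  L2: h(505,69)=(505*31+69)%997=769 -> [769]
  root=769
After append 3 (leaves=[16, 9, 97, 53, 3]):
  L0: [16, 9, 97, 53, 3]
  L1: h(16,9)=(16*31+9)%997=505 h(97,53)=(97*31+53)%997=69 h(3,3)=(3*31+3)%997=96 -> [505, 69, 96]
  L2: h(505,69)=(505*31+69)%997=769 h(96,96)=(96*31+96)%997=81 -> [769, 81]
  L3: h(769,81)=(769*31+81)%997=989 -> [989]
  root=989
After append 22 (leaves=[16, 9, 97, 53, 3, 22]):
  L0: [16, 9, 97, 53, 3, 22]
  L1: h(16,9)=(16*31+9)%997=505 h(97,53)=(97*31+53)%997=69 h(3,22)=(3*31+22)%997=115 -> [505, 69, 115]
  L2: h(505,69)=(505*31+69)%997=769 h(115,115)=(115*31+115)%997=689 -> [769, 689]
  L3: h(769,689)=(769*31+689)%997=600 -> [600]
  root=600

Answer: 16 505 813 769 989 600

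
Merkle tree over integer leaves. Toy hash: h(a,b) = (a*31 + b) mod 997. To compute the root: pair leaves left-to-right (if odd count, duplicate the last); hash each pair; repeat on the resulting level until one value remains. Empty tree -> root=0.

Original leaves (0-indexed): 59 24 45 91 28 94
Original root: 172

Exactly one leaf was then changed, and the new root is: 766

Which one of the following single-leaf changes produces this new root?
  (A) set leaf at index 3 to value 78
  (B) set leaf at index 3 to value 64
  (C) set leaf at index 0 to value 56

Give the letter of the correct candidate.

Original leaves: [59, 24, 45, 91, 28, 94]
Target new root: 766
Try each candidate change and compute the resulting root:
Candidate A: set leaf[3] = 78 -> leaves = [59, 24, 45, 78, 28, 94]
  L0: [59, 24, 45, 78, 28, 94]
  L1: h(59,24)=(59*31+24)%997=856 h(45,78)=(45*31+78)%997=476 h(28,94)=(28*31+94)%997=962 -> [856, 476, 962]
  L2: h(856,476)=(856*31+476)%997=93 h(962,962)=(962*31+962)%997=874 -> [93, 874]
  L3: h(93,874)=(93*31+874)%997=766 -> [766]
  root = 766 == target 766  ** MATCH **
Candidate B: set leaf[3] = 64 -> leaves = [59, 24, 45, 64, 28, 94]
  L0: [59, 24, 45, 64, 28, 94]
  L1: h(59,24)=(59*31+24)%997=856 h(45,64)=(45*31+64)%997=462 h(28,94)=(28*31+94)%997=962 -> [856, 462, 962]
  L2: h(856,462)=(856*31+462)%997=79 h(962,962)=(962*31+962)%997=874 -> [79, 874]
  L3: h(79,874)=(79*31+874)%997=332 -> [332]
  root = 332 != target 766
Candidate C: set leaf[0] = 56 -> leaves = [56, 24, 45, 91, 28, 94]
  L0: [56, 24, 45, 91, 28, 94]
  L1: h(56,24)=(56*31+24)%997=763 h(45,91)=(45*31+91)%997=489 h(28,94)=(28*31+94)%997=962 -> [763, 489, 962]
  L2: h(763,489)=(763*31+489)%997=214 h(962,962)=(962*31+962)%997=874 -> [214, 874]
  L3: h(214,874)=(214*31+874)%997=529 -> [529]
  root = 529 != target 766
Candidate A produces the target root.

Answer: A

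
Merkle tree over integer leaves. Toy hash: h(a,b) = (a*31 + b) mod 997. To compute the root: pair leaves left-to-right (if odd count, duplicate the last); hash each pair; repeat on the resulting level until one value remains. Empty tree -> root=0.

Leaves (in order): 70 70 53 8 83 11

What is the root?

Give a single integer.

Answer: 388

Derivation:
L0: [70, 70, 53, 8, 83, 11]
L1: h(70,70)=(70*31+70)%997=246 h(53,8)=(53*31+8)%997=654 h(83,11)=(83*31+11)%997=590 -> [246, 654, 590]
L2: h(246,654)=(246*31+654)%997=304 h(590,590)=(590*31+590)%997=934 -> [304, 934]
L3: h(304,934)=(304*31+934)%997=388 -> [388]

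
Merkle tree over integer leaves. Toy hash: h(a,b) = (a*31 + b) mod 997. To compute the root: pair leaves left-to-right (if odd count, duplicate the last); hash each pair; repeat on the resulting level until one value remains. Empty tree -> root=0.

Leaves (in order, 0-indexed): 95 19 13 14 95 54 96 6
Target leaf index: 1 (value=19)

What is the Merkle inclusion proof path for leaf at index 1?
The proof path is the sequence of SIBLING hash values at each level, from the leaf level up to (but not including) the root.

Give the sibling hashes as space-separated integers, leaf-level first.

Answer: 95 417 239

Derivation:
L0 (leaves): [95, 19, 13, 14, 95, 54, 96, 6], target index=1
L1: h(95,19)=(95*31+19)%997=970 [pair 0] h(13,14)=(13*31+14)%997=417 [pair 1] h(95,54)=(95*31+54)%997=8 [pair 2] h(96,6)=(96*31+6)%997=988 [pair 3] -> [970, 417, 8, 988]
  Sibling for proof at L0: 95
L2: h(970,417)=(970*31+417)%997=577 [pair 0] h(8,988)=(8*31+988)%997=239 [pair 1] -> [577, 239]
  Sibling for proof at L1: 417
L3: h(577,239)=(577*31+239)%997=180 [pair 0] -> [180]
  Sibling for proof at L2: 239
Root: 180
Proof path (sibling hashes from leaf to root): [95, 417, 239]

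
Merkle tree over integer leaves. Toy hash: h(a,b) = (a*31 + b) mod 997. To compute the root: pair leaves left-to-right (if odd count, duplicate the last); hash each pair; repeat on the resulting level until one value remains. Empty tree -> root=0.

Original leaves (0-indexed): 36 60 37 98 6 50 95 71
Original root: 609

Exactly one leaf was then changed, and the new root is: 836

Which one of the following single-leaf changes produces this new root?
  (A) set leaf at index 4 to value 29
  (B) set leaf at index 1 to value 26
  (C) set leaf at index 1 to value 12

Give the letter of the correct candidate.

Original leaves: [36, 60, 37, 98, 6, 50, 95, 71]
Target new root: 836
Try each candidate change and compute the resulting root:
Candidate A: set leaf[4] = 29 -> leaves = [36, 60, 37, 98, 29, 50, 95, 71]
  L0: [36, 60, 37, 98, 29, 50, 95, 71]
  L1: h(36,60)=(36*31+60)%997=179 h(37,98)=(37*31+98)%997=248 h(29,50)=(29*31+50)%997=949 h(95,71)=(95*31+71)%997=25 -> [179, 248, 949, 25]
  L2: h(179,248)=(179*31+248)%997=812 h(949,25)=(949*31+25)%997=531 -> [812, 531]
  L3: h(812,531)=(812*31+531)%997=778 -> [778]
  root = 778 != target 836
Candidate B: set leaf[1] = 26 -> leaves = [36, 26, 37, 98, 6, 50, 95, 71]
  L0: [36, 26, 37, 98, 6, 50, 95, 71]
  L1: h(36,26)=(36*31+26)%997=145 h(37,98)=(37*31+98)%997=248 h(6,50)=(6*31+50)%997=236 h(95,71)=(95*31+71)%997=25 -> [145, 248, 236, 25]
  L2: h(145,248)=(145*31+248)%997=755 h(236,25)=(236*31+25)%997=362 -> [755, 362]
  L3: h(755,362)=(755*31+362)%997=836 -> [836]
  root = 836 == target 836  ** MATCH **
Candidate C: set leaf[1] = 12 -> leaves = [36, 12, 37, 98, 6, 50, 95, 71]
  L0: [36, 12, 37, 98, 6, 50, 95, 71]
  L1: h(36,12)=(36*31+12)%997=131 h(37,98)=(37*31+98)%997=248 h(6,50)=(6*31+50)%997=236 h(95,71)=(95*31+71)%997=25 -> [131, 248, 236, 25]
  L2: h(131,248)=(131*31+248)%997=321 h(236,25)=(236*31+25)%997=362 -> [321, 362]
  L3: h(321,362)=(321*31+362)%997=343 -> [343]
  root = 343 != target 836
Candidate B produces the target root.

Answer: B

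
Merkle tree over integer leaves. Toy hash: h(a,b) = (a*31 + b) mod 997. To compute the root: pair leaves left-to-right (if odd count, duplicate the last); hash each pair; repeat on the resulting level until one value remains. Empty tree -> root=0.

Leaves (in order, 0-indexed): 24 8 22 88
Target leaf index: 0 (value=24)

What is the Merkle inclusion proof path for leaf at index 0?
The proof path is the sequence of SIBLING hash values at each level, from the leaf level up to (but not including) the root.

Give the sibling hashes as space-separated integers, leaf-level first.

Answer: 8 770

Derivation:
L0 (leaves): [24, 8, 22, 88], target index=0
L1: h(24,8)=(24*31+8)%997=752 [pair 0] h(22,88)=(22*31+88)%997=770 [pair 1] -> [752, 770]
  Sibling for proof at L0: 8
L2: h(752,770)=(752*31+770)%997=154 [pair 0] -> [154]
  Sibling for proof at L1: 770
Root: 154
Proof path (sibling hashes from leaf to root): [8, 770]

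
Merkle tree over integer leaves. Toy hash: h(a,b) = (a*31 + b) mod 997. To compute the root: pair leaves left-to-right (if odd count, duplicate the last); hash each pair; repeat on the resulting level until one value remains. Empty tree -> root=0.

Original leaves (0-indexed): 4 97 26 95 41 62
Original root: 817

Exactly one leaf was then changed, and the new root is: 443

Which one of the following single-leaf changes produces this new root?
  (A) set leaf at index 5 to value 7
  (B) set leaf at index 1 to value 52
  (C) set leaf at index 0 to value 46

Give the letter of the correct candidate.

Original leaves: [4, 97, 26, 95, 41, 62]
Target new root: 443
Try each candidate change and compute the resulting root:
Candidate A: set leaf[5] = 7 -> leaves = [4, 97, 26, 95, 41, 7]
  L0: [4, 97, 26, 95, 41, 7]
  L1: h(4,97)=(4*31+97)%997=221 h(26,95)=(26*31+95)%997=901 h(41,7)=(41*31+7)%997=281 -> [221, 901, 281]
  L2: h(221,901)=(221*31+901)%997=773 h(281,281)=(281*31+281)%997=19 -> [773, 19]
  L3: h(773,19)=(773*31+19)%997=54 -> [54]
  root = 54 != target 443
Candidate B: set leaf[1] = 52 -> leaves = [4, 52, 26, 95, 41, 62]
  L0: [4, 52, 26, 95, 41, 62]
  L1: h(4,52)=(4*31+52)%997=176 h(26,95)=(26*31+95)%997=901 h(41,62)=(41*31+62)%997=336 -> [176, 901, 336]
  L2: h(176,901)=(176*31+901)%997=375 h(336,336)=(336*31+336)%997=782 -> [375, 782]
  L3: h(375,782)=(375*31+782)%997=443 -> [443]
  root = 443 == target 443  ** MATCH **
Candidate C: set leaf[0] = 46 -> leaves = [46, 97, 26, 95, 41, 62]
  L0: [46, 97, 26, 95, 41, 62]
  L1: h(46,97)=(46*31+97)%997=526 h(26,95)=(26*31+95)%997=901 h(41,62)=(41*31+62)%997=336 -> [526, 901, 336]
  L2: h(526,901)=(526*31+901)%997=258 h(336,336)=(336*31+336)%997=782 -> [258, 782]
  L3: h(258,782)=(258*31+782)%997=804 -> [804]
  root = 804 != target 443
Candidate B produces the target root.

Answer: B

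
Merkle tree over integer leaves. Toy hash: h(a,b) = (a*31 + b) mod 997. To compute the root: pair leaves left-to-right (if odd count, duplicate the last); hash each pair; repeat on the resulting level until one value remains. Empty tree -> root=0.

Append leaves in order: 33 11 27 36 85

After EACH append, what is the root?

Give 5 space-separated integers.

After append 33 (leaves=[33]):
  L0: [33]
  root=33
After append 11 (leaves=[33, 11]):
  L0: [33, 11]
  L1: h(33,11)=(33*31+11)%997=37 -> [37]
  root=37
After append 27 (leaves=[33, 11, 27]):
  L0: [33, 11, 27]
  L1: h(33,11)=(33*31+11)%997=37 h(27,27)=(27*31+27)%997=864 -> [37, 864]
  L2: h(37,864)=(37*31+864)%997=17 -> [17]
  root=17
After append 36 (leaves=[33, 11, 27, 36]):
  L0: [33, 11, 27, 36]
  L1: h(33,11)=(33*31+11)%997=37 h(27,36)=(27*31+36)%997=873 -> [37, 873]
  L2: h(37,873)=(37*31+873)%997=26 -> [26]
  root=26
After append 85 (leaves=[33, 11, 27, 36, 85]):
  L0: [33, 11, 27, 36, 85]
  L1: h(33,11)=(33*31+11)%997=37 h(27,36)=(27*31+36)%997=873 h(85,85)=(85*31+85)%997=726 -> [37, 873, 726]
  L2: h(37,873)=(37*31+873)%997=26 h(726,726)=(726*31+726)%997=301 -> [26, 301]
  L3: h(26,301)=(26*31+301)%997=110 -> [110]
  root=110

Answer: 33 37 17 26 110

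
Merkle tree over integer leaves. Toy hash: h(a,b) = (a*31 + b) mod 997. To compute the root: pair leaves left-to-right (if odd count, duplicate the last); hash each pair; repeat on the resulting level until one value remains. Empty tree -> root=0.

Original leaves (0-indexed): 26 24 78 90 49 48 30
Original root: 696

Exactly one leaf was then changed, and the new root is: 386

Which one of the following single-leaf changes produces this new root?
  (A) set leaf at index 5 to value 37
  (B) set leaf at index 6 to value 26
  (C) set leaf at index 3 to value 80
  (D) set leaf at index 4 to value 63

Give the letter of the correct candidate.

Original leaves: [26, 24, 78, 90, 49, 48, 30]
Target new root: 386
Try each candidate change and compute the resulting root:
Candidate A: set leaf[5] = 37 -> leaves = [26, 24, 78, 90, 49, 37, 30]
  L0: [26, 24, 78, 90, 49, 37, 30]
  L1: h(26,24)=(26*31+24)%997=830 h(78,90)=(78*31+90)%997=514 h(49,37)=(49*31+37)%997=559 h(30,30)=(30*31+30)%997=960 -> [830, 514, 559, 960]
  L2: h(830,514)=(830*31+514)%997=322 h(559,960)=(559*31+960)%997=343 -> [322, 343]
  L3: h(322,343)=(322*31+343)%997=355 -> [355]
  root = 355 != target 386
Candidate B: set leaf[6] = 26 -> leaves = [26, 24, 78, 90, 49, 48, 26]
  L0: [26, 24, 78, 90, 49, 48, 26]
  L1: h(26,24)=(26*31+24)%997=830 h(78,90)=(78*31+90)%997=514 h(49,48)=(49*31+48)%997=570 h(26,26)=(26*31+26)%997=832 -> [830, 514, 570, 832]
  L2: h(830,514)=(830*31+514)%997=322 h(570,832)=(570*31+832)%997=556 -> [322, 556]
  L3: h(322,556)=(322*31+556)%997=568 -> [568]
  root = 568 != target 386
Candidate C: set leaf[3] = 80 -> leaves = [26, 24, 78, 80, 49, 48, 30]
  L0: [26, 24, 78, 80, 49, 48, 30]
  L1: h(26,24)=(26*31+24)%997=830 h(78,80)=(78*31+80)%997=504 h(49,48)=(49*31+48)%997=570 h(30,30)=(30*31+30)%997=960 -> [830, 504, 570, 960]
  L2: h(830,504)=(830*31+504)%997=312 h(570,960)=(570*31+960)%997=684 -> [312, 684]
  L3: h(312,684)=(312*31+684)%997=386 -> [386]
  root = 386 == target 386  ** MATCH **
Candidate D: set leaf[4] = 63 -> leaves = [26, 24, 78, 90, 63, 48, 30]
  L0: [26, 24, 78, 90, 63, 48, 30]
  L1: h(26,24)=(26*31+24)%997=830 h(78,90)=(78*31+90)%997=514 h(63,48)=(63*31+48)%997=7 h(30,30)=(30*31+30)%997=960 -> [830, 514, 7, 960]
  L2: h(830,514)=(830*31+514)%997=322 h(7,960)=(7*31+960)%997=180 -> [322, 180]
  L3: h(322,180)=(322*31+180)%997=192 -> [192]
  root = 192 != target 386
Candidate C produces the target root.

Answer: C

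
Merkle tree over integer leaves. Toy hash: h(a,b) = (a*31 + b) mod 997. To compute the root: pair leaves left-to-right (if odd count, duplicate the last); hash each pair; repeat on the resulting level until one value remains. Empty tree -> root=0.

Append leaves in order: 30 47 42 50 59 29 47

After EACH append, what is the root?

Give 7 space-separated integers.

Answer: 30 977 724 732 357 394 40

Derivation:
After append 30 (leaves=[30]):
  L0: [30]
  root=30
After append 47 (leaves=[30, 47]):
  L0: [30, 47]
  L1: h(30,47)=(30*31+47)%997=977 -> [977]
  root=977
After append 42 (leaves=[30, 47, 42]):
  L0: [30, 47, 42]
  L1: h(30,47)=(30*31+47)%997=977 h(42,42)=(42*31+42)%997=347 -> [977, 347]
  L2: h(977,347)=(977*31+347)%997=724 -> [724]
  root=724
After append 50 (leaves=[30, 47, 42, 50]):
  L0: [30, 47, 42, 50]
  L1: h(30,47)=(30*31+47)%997=977 h(42,50)=(42*31+50)%997=355 -> [977, 355]
  L2: h(977,355)=(977*31+355)%997=732 -> [732]
  root=732
After append 59 (leaves=[30, 47, 42, 50, 59]):
  L0: [30, 47, 42, 50, 59]
  L1: h(30,47)=(30*31+47)%997=977 h(42,50)=(42*31+50)%997=355 h(59,59)=(59*31+59)%997=891 -> [977, 355, 891]
  L2: h(977,355)=(977*31+355)%997=732 h(891,891)=(891*31+891)%997=596 -> [732, 596]
  L3: h(732,596)=(732*31+596)%997=357 -> [357]
  root=357
After append 29 (leaves=[30, 47, 42, 50, 59, 29]):
  L0: [30, 47, 42, 50, 59, 29]
  L1: h(30,47)=(30*31+47)%997=977 h(42,50)=(42*31+50)%997=355 h(59,29)=(59*31+29)%997=861 -> [977, 355, 861]
  L2: h(977,355)=(977*31+355)%997=732 h(861,861)=(861*31+861)%997=633 -> [732, 633]
  L3: h(732,633)=(732*31+633)%997=394 -> [394]
  root=394
After append 47 (leaves=[30, 47, 42, 50, 59, 29, 47]):
  L0: [30, 47, 42, 50, 59, 29, 47]
  L1: h(30,47)=(30*31+47)%997=977 h(42,50)=(42*31+50)%997=355 h(59,29)=(59*31+29)%997=861 h(47,47)=(47*31+47)%997=507 -> [977, 355, 861, 507]
  L2: h(977,355)=(977*31+355)%997=732 h(861,507)=(861*31+507)%997=279 -> [732, 279]
  L3: h(732,279)=(732*31+279)%997=40 -> [40]
  root=40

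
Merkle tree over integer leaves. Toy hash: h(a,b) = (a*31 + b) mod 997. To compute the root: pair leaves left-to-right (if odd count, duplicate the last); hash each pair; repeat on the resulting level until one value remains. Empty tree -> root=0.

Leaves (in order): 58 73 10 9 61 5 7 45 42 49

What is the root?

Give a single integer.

Answer: 433

Derivation:
L0: [58, 73, 10, 9, 61, 5, 7, 45, 42, 49]
L1: h(58,73)=(58*31+73)%997=874 h(10,9)=(10*31+9)%997=319 h(61,5)=(61*31+5)%997=899 h(7,45)=(7*31+45)%997=262 h(42,49)=(42*31+49)%997=354 -> [874, 319, 899, 262, 354]
L2: h(874,319)=(874*31+319)%997=494 h(899,262)=(899*31+262)%997=215 h(354,354)=(354*31+354)%997=361 -> [494, 215, 361]
L3: h(494,215)=(494*31+215)%997=574 h(361,361)=(361*31+361)%997=585 -> [574, 585]
L4: h(574,585)=(574*31+585)%997=433 -> [433]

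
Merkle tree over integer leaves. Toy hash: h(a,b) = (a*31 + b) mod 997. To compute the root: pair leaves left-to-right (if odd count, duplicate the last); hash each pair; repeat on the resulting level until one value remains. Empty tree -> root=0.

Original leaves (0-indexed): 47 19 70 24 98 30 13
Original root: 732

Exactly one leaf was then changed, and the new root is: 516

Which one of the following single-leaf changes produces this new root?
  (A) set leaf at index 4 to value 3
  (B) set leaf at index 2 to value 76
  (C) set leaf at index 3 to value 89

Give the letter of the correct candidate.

Original leaves: [47, 19, 70, 24, 98, 30, 13]
Target new root: 516
Try each candidate change and compute the resulting root:
Candidate A: set leaf[4] = 3 -> leaves = [47, 19, 70, 24, 3, 30, 13]
  L0: [47, 19, 70, 24, 3, 30, 13]
  L1: h(47,19)=(47*31+19)%997=479 h(70,24)=(70*31+24)%997=200 h(3,30)=(3*31+30)%997=123 h(13,13)=(13*31+13)%997=416 -> [479, 200, 123, 416]
  L2: h(479,200)=(479*31+200)%997=94 h(123,416)=(123*31+416)%997=241 -> [94, 241]
  L3: h(94,241)=(94*31+241)%997=164 -> [164]
  root = 164 != target 516
Candidate B: set leaf[2] = 76 -> leaves = [47, 19, 76, 24, 98, 30, 13]
  L0: [47, 19, 76, 24, 98, 30, 13]
  L1: h(47,19)=(47*31+19)%997=479 h(76,24)=(76*31+24)%997=386 h(98,30)=(98*31+30)%997=77 h(13,13)=(13*31+13)%997=416 -> [479, 386, 77, 416]
  L2: h(479,386)=(479*31+386)%997=280 h(77,416)=(77*31+416)%997=809 -> [280, 809]
  L3: h(280,809)=(280*31+809)%997=516 -> [516]
  root = 516 == target 516  ** MATCH **
Candidate C: set leaf[3] = 89 -> leaves = [47, 19, 70, 89, 98, 30, 13]
  L0: [47, 19, 70, 89, 98, 30, 13]
  L1: h(47,19)=(47*31+19)%997=479 h(70,89)=(70*31+89)%997=265 h(98,30)=(98*31+30)%997=77 h(13,13)=(13*31+13)%997=416 -> [479, 265, 77, 416]
  L2: h(479,265)=(479*31+265)%997=159 h(77,416)=(77*31+416)%997=809 -> [159, 809]
  L3: h(159,809)=(159*31+809)%997=753 -> [753]
  root = 753 != target 516
Candidate B produces the target root.

Answer: B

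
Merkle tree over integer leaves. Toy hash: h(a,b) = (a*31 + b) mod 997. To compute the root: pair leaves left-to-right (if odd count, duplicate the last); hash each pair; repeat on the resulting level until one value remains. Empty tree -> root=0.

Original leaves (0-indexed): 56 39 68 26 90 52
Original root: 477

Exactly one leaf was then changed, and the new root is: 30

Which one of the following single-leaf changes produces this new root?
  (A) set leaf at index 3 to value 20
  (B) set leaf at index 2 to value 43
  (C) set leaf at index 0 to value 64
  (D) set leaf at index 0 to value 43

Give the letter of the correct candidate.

Original leaves: [56, 39, 68, 26, 90, 52]
Target new root: 30
Try each candidate change and compute the resulting root:
Candidate A: set leaf[3] = 20 -> leaves = [56, 39, 68, 20, 90, 52]
  L0: [56, 39, 68, 20, 90, 52]
  L1: h(56,39)=(56*31+39)%997=778 h(68,20)=(68*31+20)%997=134 h(90,52)=(90*31+52)%997=848 -> [778, 134, 848]
  L2: h(778,134)=(778*31+134)%997=324 h(848,848)=(848*31+848)%997=217 -> [324, 217]
  L3: h(324,217)=(324*31+217)%997=291 -> [291]
  root = 291 != target 30
Candidate B: set leaf[2] = 43 -> leaves = [56, 39, 43, 26, 90, 52]
  L0: [56, 39, 43, 26, 90, 52]
  L1: h(56,39)=(56*31+39)%997=778 h(43,26)=(43*31+26)%997=362 h(90,52)=(90*31+52)%997=848 -> [778, 362, 848]
  L2: h(778,362)=(778*31+362)%997=552 h(848,848)=(848*31+848)%997=217 -> [552, 217]
  L3: h(552,217)=(552*31+217)%997=380 -> [380]
  root = 380 != target 30
Candidate C: set leaf[0] = 64 -> leaves = [64, 39, 68, 26, 90, 52]
  L0: [64, 39, 68, 26, 90, 52]
  L1: h(64,39)=(64*31+39)%997=29 h(68,26)=(68*31+26)%997=140 h(90,52)=(90*31+52)%997=848 -> [29, 140, 848]
  L2: h(29,140)=(29*31+140)%997=42 h(848,848)=(848*31+848)%997=217 -> [42, 217]
  L3: h(42,217)=(42*31+217)%997=522 -> [522]
  root = 522 != target 30
Candidate D: set leaf[0] = 43 -> leaves = [43, 39, 68, 26, 90, 52]
  L0: [43, 39, 68, 26, 90, 52]
  L1: h(43,39)=(43*31+39)%997=375 h(68,26)=(68*31+26)%997=140 h(90,52)=(90*31+52)%997=848 -> [375, 140, 848]
  L2: h(375,140)=(375*31+140)%997=798 h(848,848)=(848*31+848)%997=217 -> [798, 217]
  L3: h(798,217)=(798*31+217)%997=30 -> [30]
  root = 30 == target 30  ** MATCH **
Candidate D produces the target root.

Answer: D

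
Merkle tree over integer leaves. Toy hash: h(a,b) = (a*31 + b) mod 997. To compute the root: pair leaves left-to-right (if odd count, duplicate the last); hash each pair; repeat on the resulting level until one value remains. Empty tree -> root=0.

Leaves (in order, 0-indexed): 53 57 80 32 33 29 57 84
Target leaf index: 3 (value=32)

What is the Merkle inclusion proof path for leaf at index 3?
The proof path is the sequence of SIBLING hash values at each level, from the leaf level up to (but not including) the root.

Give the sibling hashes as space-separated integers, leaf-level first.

Answer: 80 703 565

Derivation:
L0 (leaves): [53, 57, 80, 32, 33, 29, 57, 84], target index=3
L1: h(53,57)=(53*31+57)%997=703 [pair 0] h(80,32)=(80*31+32)%997=518 [pair 1] h(33,29)=(33*31+29)%997=55 [pair 2] h(57,84)=(57*31+84)%997=854 [pair 3] -> [703, 518, 55, 854]
  Sibling for proof at L0: 80
L2: h(703,518)=(703*31+518)%997=377 [pair 0] h(55,854)=(55*31+854)%997=565 [pair 1] -> [377, 565]
  Sibling for proof at L1: 703
L3: h(377,565)=(377*31+565)%997=288 [pair 0] -> [288]
  Sibling for proof at L2: 565
Root: 288
Proof path (sibling hashes from leaf to root): [80, 703, 565]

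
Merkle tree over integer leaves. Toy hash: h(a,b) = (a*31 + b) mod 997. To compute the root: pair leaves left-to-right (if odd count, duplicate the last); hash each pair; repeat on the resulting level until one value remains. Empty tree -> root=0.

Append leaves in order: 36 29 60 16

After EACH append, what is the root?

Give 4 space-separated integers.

Answer: 36 148 526 482

Derivation:
After append 36 (leaves=[36]):
  L0: [36]
  root=36
After append 29 (leaves=[36, 29]):
  L0: [36, 29]
  L1: h(36,29)=(36*31+29)%997=148 -> [148]
  root=148
After append 60 (leaves=[36, 29, 60]):
  L0: [36, 29, 60]
  L1: h(36,29)=(36*31+29)%997=148 h(60,60)=(60*31+60)%997=923 -> [148, 923]
  L2: h(148,923)=(148*31+923)%997=526 -> [526]
  root=526
After append 16 (leaves=[36, 29, 60, 16]):
  L0: [36, 29, 60, 16]
  L1: h(36,29)=(36*31+29)%997=148 h(60,16)=(60*31+16)%997=879 -> [148, 879]
  L2: h(148,879)=(148*31+879)%997=482 -> [482]
  root=482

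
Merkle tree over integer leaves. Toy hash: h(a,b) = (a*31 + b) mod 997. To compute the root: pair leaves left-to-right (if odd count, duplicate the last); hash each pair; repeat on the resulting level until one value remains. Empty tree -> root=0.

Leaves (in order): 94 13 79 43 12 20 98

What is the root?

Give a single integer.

Answer: 129

Derivation:
L0: [94, 13, 79, 43, 12, 20, 98]
L1: h(94,13)=(94*31+13)%997=933 h(79,43)=(79*31+43)%997=498 h(12,20)=(12*31+20)%997=392 h(98,98)=(98*31+98)%997=145 -> [933, 498, 392, 145]
L2: h(933,498)=(933*31+498)%997=508 h(392,145)=(392*31+145)%997=333 -> [508, 333]
L3: h(508,333)=(508*31+333)%997=129 -> [129]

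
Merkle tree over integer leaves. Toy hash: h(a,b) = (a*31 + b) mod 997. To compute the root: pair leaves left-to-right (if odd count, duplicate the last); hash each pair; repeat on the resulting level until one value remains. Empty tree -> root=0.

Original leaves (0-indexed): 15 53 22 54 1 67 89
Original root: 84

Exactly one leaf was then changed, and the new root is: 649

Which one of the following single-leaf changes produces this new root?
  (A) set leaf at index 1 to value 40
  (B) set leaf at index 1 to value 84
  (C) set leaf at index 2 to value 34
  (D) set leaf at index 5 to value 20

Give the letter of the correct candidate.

Original leaves: [15, 53, 22, 54, 1, 67, 89]
Target new root: 649
Try each candidate change and compute the resulting root:
Candidate A: set leaf[1] = 40 -> leaves = [15, 40, 22, 54, 1, 67, 89]
  L0: [15, 40, 22, 54, 1, 67, 89]
  L1: h(15,40)=(15*31+40)%997=505 h(22,54)=(22*31+54)%997=736 h(1,67)=(1*31+67)%997=98 h(89,89)=(89*31+89)%997=854 -> [505, 736, 98, 854]
  L2: h(505,736)=(505*31+736)%997=439 h(98,854)=(98*31+854)%997=901 -> [439, 901]
  L3: h(439,901)=(439*31+901)%997=552 -> [552]
  root = 552 != target 649
Candidate B: set leaf[1] = 84 -> leaves = [15, 84, 22, 54, 1, 67, 89]
  L0: [15, 84, 22, 54, 1, 67, 89]
  L1: h(15,84)=(15*31+84)%997=549 h(22,54)=(22*31+54)%997=736 h(1,67)=(1*31+67)%997=98 h(89,89)=(89*31+89)%997=854 -> [549, 736, 98, 854]
  L2: h(549,736)=(549*31+736)%997=806 h(98,854)=(98*31+854)%997=901 -> [806, 901]
  L3: h(806,901)=(806*31+901)%997=962 -> [962]
  root = 962 != target 649
Candidate C: set leaf[2] = 34 -> leaves = [15, 53, 34, 54, 1, 67, 89]
  L0: [15, 53, 34, 54, 1, 67, 89]
  L1: h(15,53)=(15*31+53)%997=518 h(34,54)=(34*31+54)%997=111 h(1,67)=(1*31+67)%997=98 h(89,89)=(89*31+89)%997=854 -> [518, 111, 98, 854]
  L2: h(518,111)=(518*31+111)%997=217 h(98,854)=(98*31+854)%997=901 -> [217, 901]
  L3: h(217,901)=(217*31+901)%997=649 -> [649]
  root = 649 == target 649  ** MATCH **
Candidate D: set leaf[5] = 20 -> leaves = [15, 53, 22, 54, 1, 20, 89]
  L0: [15, 53, 22, 54, 1, 20, 89]
  L1: h(15,53)=(15*31+53)%997=518 h(22,54)=(22*31+54)%997=736 h(1,20)=(1*31+20)%997=51 h(89,89)=(89*31+89)%997=854 -> [518, 736, 51, 854]
  L2: h(518,736)=(518*31+736)%997=842 h(51,854)=(51*31+854)%997=441 -> [842, 441]
  L3: h(842,441)=(842*31+441)%997=621 -> [621]
  root = 621 != target 649
Candidate C produces the target root.

Answer: C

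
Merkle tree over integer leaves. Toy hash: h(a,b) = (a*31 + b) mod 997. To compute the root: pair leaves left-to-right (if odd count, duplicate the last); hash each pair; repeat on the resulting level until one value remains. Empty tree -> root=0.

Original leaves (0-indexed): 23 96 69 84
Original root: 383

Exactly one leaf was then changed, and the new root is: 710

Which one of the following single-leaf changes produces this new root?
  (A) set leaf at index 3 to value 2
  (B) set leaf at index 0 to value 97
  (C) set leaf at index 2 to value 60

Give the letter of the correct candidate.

Original leaves: [23, 96, 69, 84]
Target new root: 710
Try each candidate change and compute the resulting root:
Candidate A: set leaf[3] = 2 -> leaves = [23, 96, 69, 2]
  L0: [23, 96, 69, 2]
  L1: h(23,96)=(23*31+96)%997=809 h(69,2)=(69*31+2)%997=147 -> [809, 147]
  L2: h(809,147)=(809*31+147)%997=301 -> [301]
  root = 301 != target 710
Candidate B: set leaf[0] = 97 -> leaves = [97, 96, 69, 84]
  L0: [97, 96, 69, 84]
  L1: h(97,96)=(97*31+96)%997=112 h(69,84)=(69*31+84)%997=229 -> [112, 229]
  L2: h(112,229)=(112*31+229)%997=710 -> [710]
  root = 710 == target 710  ** MATCH **
Candidate C: set leaf[2] = 60 -> leaves = [23, 96, 60, 84]
  L0: [23, 96, 60, 84]
  L1: h(23,96)=(23*31+96)%997=809 h(60,84)=(60*31+84)%997=947 -> [809, 947]
  L2: h(809,947)=(809*31+947)%997=104 -> [104]
  root = 104 != target 710
Candidate B produces the target root.

Answer: B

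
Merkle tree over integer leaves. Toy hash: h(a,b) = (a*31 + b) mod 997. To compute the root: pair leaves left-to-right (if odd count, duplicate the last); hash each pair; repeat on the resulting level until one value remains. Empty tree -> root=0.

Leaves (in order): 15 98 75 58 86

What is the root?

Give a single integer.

Answer: 95

Derivation:
L0: [15, 98, 75, 58, 86]
L1: h(15,98)=(15*31+98)%997=563 h(75,58)=(75*31+58)%997=389 h(86,86)=(86*31+86)%997=758 -> [563, 389, 758]
L2: h(563,389)=(563*31+389)%997=893 h(758,758)=(758*31+758)%997=328 -> [893, 328]
L3: h(893,328)=(893*31+328)%997=95 -> [95]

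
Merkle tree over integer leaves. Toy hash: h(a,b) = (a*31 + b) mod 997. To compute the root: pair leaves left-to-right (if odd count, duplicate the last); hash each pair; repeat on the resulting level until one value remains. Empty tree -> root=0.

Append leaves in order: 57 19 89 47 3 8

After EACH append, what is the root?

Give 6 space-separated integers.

Answer: 57 789 388 346 837 0

Derivation:
After append 57 (leaves=[57]):
  L0: [57]
  root=57
After append 19 (leaves=[57, 19]):
  L0: [57, 19]
  L1: h(57,19)=(57*31+19)%997=789 -> [789]
  root=789
After append 89 (leaves=[57, 19, 89]):
  L0: [57, 19, 89]
  L1: h(57,19)=(57*31+19)%997=789 h(89,89)=(89*31+89)%997=854 -> [789, 854]
  L2: h(789,854)=(789*31+854)%997=388 -> [388]
  root=388
After append 47 (leaves=[57, 19, 89, 47]):
  L0: [57, 19, 89, 47]
  L1: h(57,19)=(57*31+19)%997=789 h(89,47)=(89*31+47)%997=812 -> [789, 812]
  L2: h(789,812)=(789*31+812)%997=346 -> [346]
  root=346
After append 3 (leaves=[57, 19, 89, 47, 3]):
  L0: [57, 19, 89, 47, 3]
  L1: h(57,19)=(57*31+19)%997=789 h(89,47)=(89*31+47)%997=812 h(3,3)=(3*31+3)%997=96 -> [789, 812, 96]
  L2: h(789,812)=(789*31+812)%997=346 h(96,96)=(96*31+96)%997=81 -> [346, 81]
  L3: h(346,81)=(346*31+81)%997=837 -> [837]
  root=837
After append 8 (leaves=[57, 19, 89, 47, 3, 8]):
  L0: [57, 19, 89, 47, 3, 8]
  L1: h(57,19)=(57*31+19)%997=789 h(89,47)=(89*31+47)%997=812 h(3,8)=(3*31+8)%997=101 -> [789, 812, 101]
  L2: h(789,812)=(789*31+812)%997=346 h(101,101)=(101*31+101)%997=241 -> [346, 241]
  L3: h(346,241)=(346*31+241)%997=0 -> [0]
  root=0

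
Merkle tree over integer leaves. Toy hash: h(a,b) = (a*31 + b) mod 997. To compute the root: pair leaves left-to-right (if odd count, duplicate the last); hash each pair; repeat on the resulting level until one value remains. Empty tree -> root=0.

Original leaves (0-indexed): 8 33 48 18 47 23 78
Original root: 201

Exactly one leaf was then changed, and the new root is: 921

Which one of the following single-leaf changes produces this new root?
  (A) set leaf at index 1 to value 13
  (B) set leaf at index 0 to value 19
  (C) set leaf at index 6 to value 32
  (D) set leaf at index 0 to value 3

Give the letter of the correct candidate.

Answer: A

Derivation:
Original leaves: [8, 33, 48, 18, 47, 23, 78]
Target new root: 921
Try each candidate change and compute the resulting root:
Candidate A: set leaf[1] = 13 -> leaves = [8, 13, 48, 18, 47, 23, 78]
  L0: [8, 13, 48, 18, 47, 23, 78]
  L1: h(8,13)=(8*31+13)%997=261 h(48,18)=(48*31+18)%997=509 h(47,23)=(47*31+23)%997=483 h(78,78)=(78*31+78)%997=502 -> [261, 509, 483, 502]
  L2: h(261,509)=(261*31+509)%997=624 h(483,502)=(483*31+502)%997=520 -> [624, 520]
  L3: h(624,520)=(624*31+520)%997=921 -> [921]
  root = 921 == target 921  ** MATCH **
Candidate B: set leaf[0] = 19 -> leaves = [19, 33, 48, 18, 47, 23, 78]
  L0: [19, 33, 48, 18, 47, 23, 78]
  L1: h(19,33)=(19*31+33)%997=622 h(48,18)=(48*31+18)%997=509 h(47,23)=(47*31+23)%997=483 h(78,78)=(78*31+78)%997=502 -> [622, 509, 483, 502]
  L2: h(622,509)=(622*31+509)%997=848 h(483,502)=(483*31+502)%997=520 -> [848, 520]
  L3: h(848,520)=(848*31+520)%997=886 -> [886]
  root = 886 != target 921
Candidate C: set leaf[6] = 32 -> leaves = [8, 33, 48, 18, 47, 23, 32]
  L0: [8, 33, 48, 18, 47, 23, 32]
  L1: h(8,33)=(8*31+33)%997=281 h(48,18)=(48*31+18)%997=509 h(47,23)=(47*31+23)%997=483 h(32,32)=(32*31+32)%997=27 -> [281, 509, 483, 27]
  L2: h(281,509)=(281*31+509)%997=247 h(483,27)=(483*31+27)%997=45 -> [247, 45]
  L3: h(247,45)=(247*31+45)%997=723 -> [723]
  root = 723 != target 921
Candidate D: set leaf[0] = 3 -> leaves = [3, 33, 48, 18, 47, 23, 78]
  L0: [3, 33, 48, 18, 47, 23, 78]
  L1: h(3,33)=(3*31+33)%997=126 h(48,18)=(48*31+18)%997=509 h(47,23)=(47*31+23)%997=483 h(78,78)=(78*31+78)%997=502 -> [126, 509, 483, 502]
  L2: h(126,509)=(126*31+509)%997=427 h(483,502)=(483*31+502)%997=520 -> [427, 520]
  L3: h(427,520)=(427*31+520)%997=796 -> [796]
  root = 796 != target 921
Candidate A produces the target root.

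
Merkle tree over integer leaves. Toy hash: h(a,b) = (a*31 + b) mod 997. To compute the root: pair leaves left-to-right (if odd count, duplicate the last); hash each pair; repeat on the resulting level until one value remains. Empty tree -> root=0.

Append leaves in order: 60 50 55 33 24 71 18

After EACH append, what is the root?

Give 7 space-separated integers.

Answer: 60 913 153 131 721 231 989

Derivation:
After append 60 (leaves=[60]):
  L0: [60]
  root=60
After append 50 (leaves=[60, 50]):
  L0: [60, 50]
  L1: h(60,50)=(60*31+50)%997=913 -> [913]
  root=913
After append 55 (leaves=[60, 50, 55]):
  L0: [60, 50, 55]
  L1: h(60,50)=(60*31+50)%997=913 h(55,55)=(55*31+55)%997=763 -> [913, 763]
  L2: h(913,763)=(913*31+763)%997=153 -> [153]
  root=153
After append 33 (leaves=[60, 50, 55, 33]):
  L0: [60, 50, 55, 33]
  L1: h(60,50)=(60*31+50)%997=913 h(55,33)=(55*31+33)%997=741 -> [913, 741]
  L2: h(913,741)=(913*31+741)%997=131 -> [131]
  root=131
After append 24 (leaves=[60, 50, 55, 33, 24]):
  L0: [60, 50, 55, 33, 24]
  L1: h(60,50)=(60*31+50)%997=913 h(55,33)=(55*31+33)%997=741 h(24,24)=(24*31+24)%997=768 -> [913, 741, 768]
  L2: h(913,741)=(913*31+741)%997=131 h(768,768)=(768*31+768)%997=648 -> [131, 648]
  L3: h(131,648)=(131*31+648)%997=721 -> [721]
  root=721
After append 71 (leaves=[60, 50, 55, 33, 24, 71]):
  L0: [60, 50, 55, 33, 24, 71]
  L1: h(60,50)=(60*31+50)%997=913 h(55,33)=(55*31+33)%997=741 h(24,71)=(24*31+71)%997=815 -> [913, 741, 815]
  L2: h(913,741)=(913*31+741)%997=131 h(815,815)=(815*31+815)%997=158 -> [131, 158]
  L3: h(131,158)=(131*31+158)%997=231 -> [231]
  root=231
After append 18 (leaves=[60, 50, 55, 33, 24, 71, 18]):
  L0: [60, 50, 55, 33, 24, 71, 18]
  L1: h(60,50)=(60*31+50)%997=913 h(55,33)=(55*31+33)%997=741 h(24,71)=(24*31+71)%997=815 h(18,18)=(18*31+18)%997=576 -> [913, 741, 815, 576]
  L2: h(913,741)=(913*31+741)%997=131 h(815,576)=(815*31+576)%997=916 -> [131, 916]
  L3: h(131,916)=(131*31+916)%997=989 -> [989]
  root=989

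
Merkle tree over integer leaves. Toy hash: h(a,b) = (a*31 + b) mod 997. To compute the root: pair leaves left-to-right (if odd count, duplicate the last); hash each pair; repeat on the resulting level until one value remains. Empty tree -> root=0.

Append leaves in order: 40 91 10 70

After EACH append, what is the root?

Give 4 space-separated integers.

After append 40 (leaves=[40]):
  L0: [40]
  root=40
After append 91 (leaves=[40, 91]):
  L0: [40, 91]
  L1: h(40,91)=(40*31+91)%997=334 -> [334]
  root=334
After append 10 (leaves=[40, 91, 10]):
  L0: [40, 91, 10]
  L1: h(40,91)=(40*31+91)%997=334 h(10,10)=(10*31+10)%997=320 -> [334, 320]
  L2: h(334,320)=(334*31+320)%997=704 -> [704]
  root=704
After append 70 (leaves=[40, 91, 10, 70]):
  L0: [40, 91, 10, 70]
  L1: h(40,91)=(40*31+91)%997=334 h(10,70)=(10*31+70)%997=380 -> [334, 380]
  L2: h(334,380)=(334*31+380)%997=764 -> [764]
  root=764

Answer: 40 334 704 764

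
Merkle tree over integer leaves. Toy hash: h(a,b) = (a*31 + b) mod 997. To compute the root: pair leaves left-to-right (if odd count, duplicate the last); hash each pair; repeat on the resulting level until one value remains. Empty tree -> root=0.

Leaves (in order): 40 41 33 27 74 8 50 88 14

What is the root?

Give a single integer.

L0: [40, 41, 33, 27, 74, 8, 50, 88, 14]
L1: h(40,41)=(40*31+41)%997=284 h(33,27)=(33*31+27)%997=53 h(74,8)=(74*31+8)%997=308 h(50,88)=(50*31+88)%997=641 h(14,14)=(14*31+14)%997=448 -> [284, 53, 308, 641, 448]
L2: h(284,53)=(284*31+53)%997=881 h(308,641)=(308*31+641)%997=219 h(448,448)=(448*31+448)%997=378 -> [881, 219, 378]
L3: h(881,219)=(881*31+219)%997=611 h(378,378)=(378*31+378)%997=132 -> [611, 132]
L4: h(611,132)=(611*31+132)%997=130 -> [130]

Answer: 130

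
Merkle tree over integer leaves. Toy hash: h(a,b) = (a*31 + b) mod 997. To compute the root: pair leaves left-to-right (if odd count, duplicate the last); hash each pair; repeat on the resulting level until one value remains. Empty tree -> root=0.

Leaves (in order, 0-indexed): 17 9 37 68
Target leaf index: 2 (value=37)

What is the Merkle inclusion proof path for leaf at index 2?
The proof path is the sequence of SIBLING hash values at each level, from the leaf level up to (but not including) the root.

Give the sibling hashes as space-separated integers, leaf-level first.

Answer: 68 536

Derivation:
L0 (leaves): [17, 9, 37, 68], target index=2
L1: h(17,9)=(17*31+9)%997=536 [pair 0] h(37,68)=(37*31+68)%997=218 [pair 1] -> [536, 218]
  Sibling for proof at L0: 68
L2: h(536,218)=(536*31+218)%997=882 [pair 0] -> [882]
  Sibling for proof at L1: 536
Root: 882
Proof path (sibling hashes from leaf to root): [68, 536]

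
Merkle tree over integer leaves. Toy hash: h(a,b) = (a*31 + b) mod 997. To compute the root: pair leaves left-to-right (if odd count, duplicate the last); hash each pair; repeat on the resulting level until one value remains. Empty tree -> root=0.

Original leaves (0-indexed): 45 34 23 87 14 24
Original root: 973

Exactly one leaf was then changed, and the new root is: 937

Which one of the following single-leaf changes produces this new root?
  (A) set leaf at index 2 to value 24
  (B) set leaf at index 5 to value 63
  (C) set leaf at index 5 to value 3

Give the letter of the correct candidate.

Original leaves: [45, 34, 23, 87, 14, 24]
Target new root: 937
Try each candidate change and compute the resulting root:
Candidate A: set leaf[2] = 24 -> leaves = [45, 34, 24, 87, 14, 24]
  L0: [45, 34, 24, 87, 14, 24]
  L1: h(45,34)=(45*31+34)%997=432 h(24,87)=(24*31+87)%997=831 h(14,24)=(14*31+24)%997=458 -> [432, 831, 458]
  L2: h(432,831)=(432*31+831)%997=265 h(458,458)=(458*31+458)%997=698 -> [265, 698]
  L3: h(265,698)=(265*31+698)%997=937 -> [937]
  root = 937 == target 937  ** MATCH **
Candidate B: set leaf[5] = 63 -> leaves = [45, 34, 23, 87, 14, 63]
  L0: [45, 34, 23, 87, 14, 63]
  L1: h(45,34)=(45*31+34)%997=432 h(23,87)=(23*31+87)%997=800 h(14,63)=(14*31+63)%997=497 -> [432, 800, 497]
  L2: h(432,800)=(432*31+800)%997=234 h(497,497)=(497*31+497)%997=949 -> [234, 949]
  L3: h(234,949)=(234*31+949)%997=227 -> [227]
  root = 227 != target 937
Candidate C: set leaf[5] = 3 -> leaves = [45, 34, 23, 87, 14, 3]
  L0: [45, 34, 23, 87, 14, 3]
  L1: h(45,34)=(45*31+34)%997=432 h(23,87)=(23*31+87)%997=800 h(14,3)=(14*31+3)%997=437 -> [432, 800, 437]
  L2: h(432,800)=(432*31+800)%997=234 h(437,437)=(437*31+437)%997=26 -> [234, 26]
  L3: h(234,26)=(234*31+26)%997=301 -> [301]
  root = 301 != target 937
Candidate A produces the target root.

Answer: A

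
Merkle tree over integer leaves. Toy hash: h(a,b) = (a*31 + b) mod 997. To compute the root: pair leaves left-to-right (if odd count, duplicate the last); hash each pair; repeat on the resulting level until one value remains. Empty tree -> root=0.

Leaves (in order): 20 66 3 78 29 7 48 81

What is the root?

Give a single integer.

L0: [20, 66, 3, 78, 29, 7, 48, 81]
L1: h(20,66)=(20*31+66)%997=686 h(3,78)=(3*31+78)%997=171 h(29,7)=(29*31+7)%997=906 h(48,81)=(48*31+81)%997=572 -> [686, 171, 906, 572]
L2: h(686,171)=(686*31+171)%997=500 h(906,572)=(906*31+572)%997=742 -> [500, 742]
L3: h(500,742)=(500*31+742)%997=290 -> [290]

Answer: 290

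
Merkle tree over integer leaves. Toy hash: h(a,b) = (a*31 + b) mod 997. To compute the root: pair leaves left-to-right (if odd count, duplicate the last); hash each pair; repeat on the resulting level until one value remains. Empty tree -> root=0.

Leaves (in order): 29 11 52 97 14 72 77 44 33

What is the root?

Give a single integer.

Answer: 588

Derivation:
L0: [29, 11, 52, 97, 14, 72, 77, 44, 33]
L1: h(29,11)=(29*31+11)%997=910 h(52,97)=(52*31+97)%997=712 h(14,72)=(14*31+72)%997=506 h(77,44)=(77*31+44)%997=437 h(33,33)=(33*31+33)%997=59 -> [910, 712, 506, 437, 59]
L2: h(910,712)=(910*31+712)%997=9 h(506,437)=(506*31+437)%997=171 h(59,59)=(59*31+59)%997=891 -> [9, 171, 891]
L3: h(9,171)=(9*31+171)%997=450 h(891,891)=(891*31+891)%997=596 -> [450, 596]
L4: h(450,596)=(450*31+596)%997=588 -> [588]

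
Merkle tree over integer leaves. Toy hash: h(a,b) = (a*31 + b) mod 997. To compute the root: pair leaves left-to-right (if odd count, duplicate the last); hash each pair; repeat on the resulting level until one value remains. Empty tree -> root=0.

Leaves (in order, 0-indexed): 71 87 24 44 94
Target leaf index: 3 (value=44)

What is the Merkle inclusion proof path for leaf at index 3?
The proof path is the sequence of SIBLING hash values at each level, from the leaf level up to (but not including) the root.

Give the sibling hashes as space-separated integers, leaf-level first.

Answer: 24 294 544

Derivation:
L0 (leaves): [71, 87, 24, 44, 94], target index=3
L1: h(71,87)=(71*31+87)%997=294 [pair 0] h(24,44)=(24*31+44)%997=788 [pair 1] h(94,94)=(94*31+94)%997=17 [pair 2] -> [294, 788, 17]
  Sibling for proof at L0: 24
L2: h(294,788)=(294*31+788)%997=929 [pair 0] h(17,17)=(17*31+17)%997=544 [pair 1] -> [929, 544]
  Sibling for proof at L1: 294
L3: h(929,544)=(929*31+544)%997=430 [pair 0] -> [430]
  Sibling for proof at L2: 544
Root: 430
Proof path (sibling hashes from leaf to root): [24, 294, 544]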